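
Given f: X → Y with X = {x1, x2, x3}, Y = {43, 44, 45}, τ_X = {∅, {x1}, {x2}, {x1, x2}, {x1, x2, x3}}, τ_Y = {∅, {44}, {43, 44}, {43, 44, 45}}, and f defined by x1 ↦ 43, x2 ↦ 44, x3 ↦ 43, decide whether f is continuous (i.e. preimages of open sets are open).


f IS continuous.

Compute f^{-1}(U) for each U ∈ τ_Y:
  U = ∅: f^{-1}(U) = ∅ ∈ τ_X ✓.
  U = {44}: f^{-1}(U) = {x2} ∈ τ_X ✓.
  U = {43, 44}: f^{-1}(U) = {x1, x2, x3} ∈ τ_X ✓.
  U = {43, 44, 45}: f^{-1}(U) = {x1, x2, x3} ∈ τ_X ✓.
Every preimage lies in τ_X, so f IS continuous.


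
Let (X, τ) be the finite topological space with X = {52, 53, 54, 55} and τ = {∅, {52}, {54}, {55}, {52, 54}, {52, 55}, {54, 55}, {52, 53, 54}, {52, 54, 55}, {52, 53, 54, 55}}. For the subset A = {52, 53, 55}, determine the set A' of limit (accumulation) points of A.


A' = {53}

For each x ∈ X, list the open sets U ∈ τ with x ∈ U, then check whether U ∩ (A ∖ {x}) ≠ ∅ for every such U.
  x = 52: open {52} ∋ x has {52} ∩ (A ∖ {52}) = ∅, so x is NOT a limit point.
  x = 53: opens ∋ x are {52, 53, 54}, {52, 53, 54, 55}; each meets A ∖ {53}, so x IS a limit point.
  x = 54: open {54} ∋ x has {54} ∩ (A ∖ {54}) = ∅, so x is NOT a limit point.
  x = 55: open {55} ∋ x has {55} ∩ (A ∖ {55}) = ∅, so x is NOT a limit point.
Collecting: A' = {53}.


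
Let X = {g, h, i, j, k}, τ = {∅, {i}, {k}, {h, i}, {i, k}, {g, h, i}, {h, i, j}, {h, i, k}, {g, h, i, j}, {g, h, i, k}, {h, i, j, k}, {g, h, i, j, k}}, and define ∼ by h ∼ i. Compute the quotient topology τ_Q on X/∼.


X/∼ = {[g], [h=i], [j], [k]}; |τ_Q| = 10.

Equivalence classes: [g], [h=i], [j], [k].
Quotient map π: X → X/∼ sends g ↦ [g], h ↦ [h=i], i ↦ [h=i], j ↦ [j], k ↦ [k].
For each subset V ⊆ X/∼, compute π^{-1}(V) ⊆ X and check whether π^{-1}(V) ∈ τ. V is open in τ_Q iff π^{-1}(V) ∈ τ.
  V = {}: π^{-1}(V) = ∅ ∈ τ ✓.
  V = {[g]}: π^{-1}(V) = {g} ∉ τ ✗.
  V = {[h=i]}: π^{-1}(V) = {h, i} ∈ τ ✓.
  V = {[g], [h=i]}: π^{-1}(V) = {g, h, i} ∈ τ ✓.
  V = {[j]}: π^{-1}(V) = {j} ∉ τ ✗.
  V = {[g], [j]}: π^{-1}(V) = {g, j} ∉ τ ✗.
  V = {[h=i], [j]}: π^{-1}(V) = {h, i, j} ∈ τ ✓.
  V = {[g], [h=i], [j]}: π^{-1}(V) = {g, h, i, j} ∈ τ ✓.
  V = {[k]}: π^{-1}(V) = {k} ∈ τ ✓.
  V = {[g], [k]}: π^{-1}(V) = {g, k} ∉ τ ✗.
  V = {[h=i], [k]}: π^{-1}(V) = {h, i, k} ∈ τ ✓.
  V = {[g], [h=i], [k]}: π^{-1}(V) = {g, h, i, k} ∈ τ ✓.
  V = {[j], [k]}: π^{-1}(V) = {j, k} ∉ τ ✗.
  V = {[g], [j], [k]}: π^{-1}(V) = {g, j, k} ∉ τ ✗.
  V = {[h=i], [j], [k]}: π^{-1}(V) = {h, i, j, k} ∈ τ ✓.
  V = {[g], [h=i], [j], [k]}: π^{-1}(V) = {g, h, i, j, k} ∈ τ ✓.
Open sets in the quotient: τ_Q = {{}, {[h=i]}, {[g], [h=i]}, {[h=i], [j]}, {[g], [h=i], [j]}, {[k]}, {[h=i], [k]}, {[g], [h=i], [k]}, {[h=i], [j], [k]}, {[g], [h=i], [j], [k]}} (10 elements).


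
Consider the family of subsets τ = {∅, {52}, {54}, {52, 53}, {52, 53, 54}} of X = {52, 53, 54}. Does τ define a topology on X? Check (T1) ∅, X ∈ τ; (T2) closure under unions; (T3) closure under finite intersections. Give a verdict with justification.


τ is NOT a topology on X.

Axiom (T1): ∅ ∈ τ? Yes; X ∈ τ? Yes.
Axiom (T2/T3): check pairwise unions and intersections of members of τ.
Counterexample for (T2): {52} ∪ {54} = {52, 54} ∉ τ. Therefore τ is NOT a topology.


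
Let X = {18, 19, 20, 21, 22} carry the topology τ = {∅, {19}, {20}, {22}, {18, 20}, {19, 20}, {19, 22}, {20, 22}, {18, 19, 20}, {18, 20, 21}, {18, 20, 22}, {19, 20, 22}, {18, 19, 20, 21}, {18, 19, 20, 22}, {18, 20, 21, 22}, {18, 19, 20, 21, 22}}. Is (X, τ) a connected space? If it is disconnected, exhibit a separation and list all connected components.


(X, τ) is disconnected; components = [{19}, {22}, {18, 20, 21}].

Find clopen sets (U ∈ τ with X ∖ U ∈ τ):
  U = ∅, X ∖ U = {18, 19, 20, 21, 22} — both open, so U is clopen.
  U = {19}, X ∖ U = {18, 20, 21, 22} — both open, so U is clopen.
  U = {22}, X ∖ U = {18, 19, 20, 21} — both open, so U is clopen.
  U = {19, 22}, X ∖ U = {18, 20, 21} — both open, so U is clopen.
  U = {18, 20, 21}, X ∖ U = {19, 22} — both open, so U is clopen.
  U = {18, 19, 20, 21}, X ∖ U = {22} — both open, so U is clopen.
  U = {18, 20, 21, 22}, X ∖ U = {19} — both open, so U is clopen.
  U = {18, 19, 20, 21, 22}, X ∖ U = ∅ — both open, so U is clopen.
Nontrivial clopen(s) exist: e.g. {18, 20, 21}. So (X, τ) is disconnected.
Compute connected components by grouping points that agree on all clopens:
  component: {19}
  component: {22}
  component: {18, 20, 21}


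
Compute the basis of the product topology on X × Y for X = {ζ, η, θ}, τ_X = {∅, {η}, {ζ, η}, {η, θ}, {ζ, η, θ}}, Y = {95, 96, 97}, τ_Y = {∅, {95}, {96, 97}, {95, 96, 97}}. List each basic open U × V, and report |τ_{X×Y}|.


Basis B = {∅ × ∅, {η} × {95}, {ζ, η} × {95}, {η, θ} × {95}, {η} × {96, 97}, {ζ, η, θ} × {95}, {η} × {95, 96, 97}, {ζ, η} × {96, 97}, {η, θ} × {96, 97}, {ζ, η} × {95, 96, 97}, {ζ, η, θ} × {96, 97}, {η, θ} × {95, 96, 97}, {ζ, η, θ} × {95, 96, 97}}; |τ_{X×Y}| = 25.

Enumerate products U × V with U ∈ τ_X, V ∈ τ_Y (deduplicated):
  ∅ × ∅ = {} (∅)
  {η} × {95} = {(η,95)}
  {ζ, η} × {95} = {(ζ,95), (η,95)}
  {η, θ} × {95} = {(η,95), (θ,95)}
  {η} × {96, 97} = {(η,96), (η,97)}
  {ζ, η, θ} × {95} = {(ζ,95), (η,95), (θ,95)}
  {η} × {95, 96, 97} = {(η,95), (η,96), (η,97)}
  {ζ, η} × {96, 97} = {(ζ,96), (ζ,97), (η,96), (η,97)}
  {η, θ} × {96, 97} = {(η,96), (η,97), (θ,96), (θ,97)}
  {ζ, η} × {95, 96, 97} = {(ζ,95), (ζ,96), (ζ,97), (η,95), (η,96), (η,97)}
  {ζ, η, θ} × {96, 97} = {(ζ,96), (ζ,97), (η,96), (η,97), (θ,96), (θ,97)}
  {η, θ} × {95, 96, 97} = {(η,95), (η,96), (η,97), (θ,95), (θ,96), (θ,97)}
  {ζ, η, θ} × {95, 96, 97} = {(ζ,95), (ζ,96), (ζ,97), (η,95), (η,96), (η,97), (θ,95), (θ,96), (θ,97)}
These 13 distinct sets form the basis B.
Close under arbitrary unions to get τ_{X×Y}; counting gives |τ_{X×Y}| = 25.


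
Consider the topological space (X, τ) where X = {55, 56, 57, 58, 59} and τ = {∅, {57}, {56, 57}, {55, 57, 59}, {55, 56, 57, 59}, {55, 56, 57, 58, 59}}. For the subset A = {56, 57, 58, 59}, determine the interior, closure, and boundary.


int(A) = {56, 57}, cl(A) = {55, 56, 57, 58, 59}, ∂A = {55, 58, 59}.

Closed sets in (X, τ) are complements of opens:
  closed(X, τ) = {∅, {58}, {56, 58}, {55, 58, 59}, {55, 56, 58, 59}, {55, 56, 57, 58, 59}}.
int(A) = ⋃ {U ∈ τ : U ⊆ A}. Opens contained in A: ∅, {57}, {56, 57}.
Taking the union of these: int(A) = {56, 57}.
cl(A) = ⋂ {C closed : A ⊆ C}. Closed sets containing A: {55, 56, 57, 58, 59}.
Intersecting these: cl(A) = {55, 56, 57, 58, 59}.
∂A = cl(A) ∖ int(A) = {55, 56, 57, 58, 59} ∖ {56, 57} = {55, 58, 59}.


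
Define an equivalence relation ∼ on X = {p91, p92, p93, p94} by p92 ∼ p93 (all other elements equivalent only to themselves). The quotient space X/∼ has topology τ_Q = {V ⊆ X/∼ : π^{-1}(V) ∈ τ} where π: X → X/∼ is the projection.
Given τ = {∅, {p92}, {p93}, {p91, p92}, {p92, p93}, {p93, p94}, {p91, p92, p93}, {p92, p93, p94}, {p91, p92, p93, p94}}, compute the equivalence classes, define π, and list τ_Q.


X/∼ = {[p91], [p92=p93], [p94]}; |τ_Q| = 5.

Equivalence classes: [p91], [p92=p93], [p94].
Quotient map π: X → X/∼ sends p91 ↦ [p91], p92 ↦ [p92=p93], p93 ↦ [p92=p93], p94 ↦ [p94].
For each subset V ⊆ X/∼, compute π^{-1}(V) ⊆ X and check whether π^{-1}(V) ∈ τ. V is open in τ_Q iff π^{-1}(V) ∈ τ.
  V = {}: π^{-1}(V) = ∅ ∈ τ ✓.
  V = {[p91]}: π^{-1}(V) = {p91} ∉ τ ✗.
  V = {[p92=p93]}: π^{-1}(V) = {p92, p93} ∈ τ ✓.
  V = {[p91], [p92=p93]}: π^{-1}(V) = {p91, p92, p93} ∈ τ ✓.
  V = {[p94]}: π^{-1}(V) = {p94} ∉ τ ✗.
  V = {[p91], [p94]}: π^{-1}(V) = {p91, p94} ∉ τ ✗.
  V = {[p92=p93], [p94]}: π^{-1}(V) = {p92, p93, p94} ∈ τ ✓.
  V = {[p91], [p92=p93], [p94]}: π^{-1}(V) = {p91, p92, p93, p94} ∈ τ ✓.
Open sets in the quotient: τ_Q = {{}, {[p92=p93]}, {[p91], [p92=p93]}, {[p92=p93], [p94]}, {[p91], [p92=p93], [p94]}} (5 elements).


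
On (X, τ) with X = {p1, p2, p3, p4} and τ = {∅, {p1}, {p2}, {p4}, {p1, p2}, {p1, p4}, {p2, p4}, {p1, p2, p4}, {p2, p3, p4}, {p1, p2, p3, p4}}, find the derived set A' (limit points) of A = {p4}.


A' = {p3}

For each x ∈ X, list the open sets U ∈ τ with x ∈ U, then check whether U ∩ (A ∖ {x}) ≠ ∅ for every such U.
  x = p1: open {p1} ∋ x has {p1} ∩ (A ∖ {p1}) = ∅, so x is NOT a limit point.
  x = p2: open {p2} ∋ x has {p2} ∩ (A ∖ {p2}) = ∅, so x is NOT a limit point.
  x = p3: opens ∋ x are {p2, p3, p4}, {p1, p2, p3, p4}; each meets A ∖ {p3}, so x IS a limit point.
  x = p4: open {p4} ∋ x has {p4} ∩ (A ∖ {p4}) = ∅, so x is NOT a limit point.
Collecting: A' = {p3}.


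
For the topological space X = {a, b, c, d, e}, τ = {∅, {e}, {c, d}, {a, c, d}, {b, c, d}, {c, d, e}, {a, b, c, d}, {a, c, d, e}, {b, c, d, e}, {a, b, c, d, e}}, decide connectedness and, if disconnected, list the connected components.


(X, τ) is disconnected; components = [{e}, {a, b, c, d}].

Find clopen sets (U ∈ τ with X ∖ U ∈ τ):
  U = ∅, X ∖ U = {a, b, c, d, e} — both open, so U is clopen.
  U = {e}, X ∖ U = {a, b, c, d} — both open, so U is clopen.
  U = {a, b, c, d}, X ∖ U = {e} — both open, so U is clopen.
  U = {a, b, c, d, e}, X ∖ U = ∅ — both open, so U is clopen.
Nontrivial clopen(s) exist: e.g. {e}. So (X, τ) is disconnected.
Compute connected components by grouping points that agree on all clopens:
  component: {e}
  component: {a, b, c, d}


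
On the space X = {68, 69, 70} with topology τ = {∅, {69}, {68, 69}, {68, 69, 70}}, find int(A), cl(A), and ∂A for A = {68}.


int(A) = ∅, cl(A) = {68, 70}, ∂A = {68, 70}.

Closed sets in (X, τ) are complements of opens:
  closed(X, τ) = {∅, {70}, {68, 70}, {68, 69, 70}}.
int(A) = ⋃ {U ∈ τ : U ⊆ A}. Opens contained in A: ∅.
Taking the union of these: int(A) = ∅.
cl(A) = ⋂ {C closed : A ⊆ C}. Closed sets containing A: {68, 70}, {68, 69, 70}.
Intersecting these: cl(A) = {68, 70}.
∂A = cl(A) ∖ int(A) = {68, 70} ∖ ∅ = {68, 70}.


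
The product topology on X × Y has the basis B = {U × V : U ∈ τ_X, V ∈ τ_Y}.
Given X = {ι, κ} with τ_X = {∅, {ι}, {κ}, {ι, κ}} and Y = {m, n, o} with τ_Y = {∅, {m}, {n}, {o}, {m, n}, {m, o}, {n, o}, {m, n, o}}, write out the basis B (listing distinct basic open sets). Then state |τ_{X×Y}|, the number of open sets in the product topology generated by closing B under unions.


Basis B = {∅ × ∅, {ι} × {m}, {ι} × {n}, {ι} × {o}, {κ} × {m}, {κ} × {n}, {κ} × {o}, {ι} × {m, n}, {ι} × {m, o}, {ι, κ} × {m}, {ι} × {n, o}, {ι, κ} × {n}, {ι, κ} × {o}, {κ} × {m, n}, {κ} × {m, o}, {κ} × {n, o}, {ι} × {m, n, o}, {κ} × {m, n, o}, {ι, κ} × {m, n}, {ι, κ} × {m, o}, {ι, κ} × {n, o}, {ι, κ} × {m, n, o}}; |τ_{X×Y}| = 64.

Enumerate products U × V with U ∈ τ_X, V ∈ τ_Y (deduplicated):
  ∅ × ∅ = {} (∅)
  {ι} × {m} = {(ι,m)}
  {ι} × {n} = {(ι,n)}
  {ι} × {o} = {(ι,o)}
  {κ} × {m} = {(κ,m)}
  {κ} × {n} = {(κ,n)}
  {κ} × {o} = {(κ,o)}
  {ι} × {m, n} = {(ι,m), (ι,n)}
  {ι} × {m, o} = {(ι,m), (ι,o)}
  {ι, κ} × {m} = {(ι,m), (κ,m)}
  {ι} × {n, o} = {(ι,n), (ι,o)}
  {ι, κ} × {n} = {(ι,n), (κ,n)}
  {ι, κ} × {o} = {(ι,o), (κ,o)}
  {κ} × {m, n} = {(κ,m), (κ,n)}
  {κ} × {m, o} = {(κ,m), (κ,o)}
  {κ} × {n, o} = {(κ,n), (κ,o)}
  {ι} × {m, n, o} = {(ι,m), (ι,n), (ι,o)}
  {κ} × {m, n, o} = {(κ,m), (κ,n), (κ,o)}
  {ι, κ} × {m, n} = {(ι,m), (ι,n), (κ,m), (κ,n)}
  {ι, κ} × {m, o} = {(ι,m), (ι,o), (κ,m), (κ,o)}
  {ι, κ} × {n, o} = {(ι,n), (ι,o), (κ,n), (κ,o)}
  {ι, κ} × {m, n, o} = {(ι,m), (ι,n), (ι,o), (κ,m), (κ,n), (κ,o)}
These 22 distinct sets form the basis B.
Close under arbitrary unions to get τ_{X×Y}; counting gives |τ_{X×Y}| = 64.


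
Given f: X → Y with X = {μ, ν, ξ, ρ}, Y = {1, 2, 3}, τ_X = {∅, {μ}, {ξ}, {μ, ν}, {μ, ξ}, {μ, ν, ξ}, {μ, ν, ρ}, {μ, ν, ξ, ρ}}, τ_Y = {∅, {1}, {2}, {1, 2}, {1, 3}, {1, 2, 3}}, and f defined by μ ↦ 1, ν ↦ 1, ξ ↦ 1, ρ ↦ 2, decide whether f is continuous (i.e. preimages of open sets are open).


f is NOT continuous.

Compute f^{-1}(U) for each U ∈ τ_Y:
  U = ∅: f^{-1}(U) = ∅ ∈ τ_X ✓.
  U = {1}: f^{-1}(U) = {μ, ν, ξ} ∈ τ_X ✓.
  U = {2}: f^{-1}(U) = {ρ} ∉ τ_X ✗.
  U = {1, 2}: f^{-1}(U) = {μ, ν, ξ, ρ} ∈ τ_X ✓.
  U = {1, 3}: f^{-1}(U) = {μ, ν, ξ} ∈ τ_X ✓.
  U = {1, 2, 3}: f^{-1}(U) = {μ, ν, ξ, ρ} ∈ τ_X ✓.
Found U = {2} with f^{-1}(U) = {ρ} not in τ_X. Therefore f is NOT continuous.


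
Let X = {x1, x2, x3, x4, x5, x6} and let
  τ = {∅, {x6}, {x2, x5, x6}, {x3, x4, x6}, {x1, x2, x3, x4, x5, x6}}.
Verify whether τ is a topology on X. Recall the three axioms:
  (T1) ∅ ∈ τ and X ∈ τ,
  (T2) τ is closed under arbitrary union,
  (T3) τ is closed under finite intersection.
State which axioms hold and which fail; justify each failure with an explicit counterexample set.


τ is NOT a topology on X.

Axiom (T1): ∅ ∈ τ? Yes; X ∈ τ? Yes.
Axiom (T2/T3): check pairwise unions and intersections of members of τ.
Counterexample for (T2): {x2, x5, x6} ∪ {x3, x4, x6} = {x2, x3, x4, x5, x6} ∉ τ. Therefore τ is NOT a topology.


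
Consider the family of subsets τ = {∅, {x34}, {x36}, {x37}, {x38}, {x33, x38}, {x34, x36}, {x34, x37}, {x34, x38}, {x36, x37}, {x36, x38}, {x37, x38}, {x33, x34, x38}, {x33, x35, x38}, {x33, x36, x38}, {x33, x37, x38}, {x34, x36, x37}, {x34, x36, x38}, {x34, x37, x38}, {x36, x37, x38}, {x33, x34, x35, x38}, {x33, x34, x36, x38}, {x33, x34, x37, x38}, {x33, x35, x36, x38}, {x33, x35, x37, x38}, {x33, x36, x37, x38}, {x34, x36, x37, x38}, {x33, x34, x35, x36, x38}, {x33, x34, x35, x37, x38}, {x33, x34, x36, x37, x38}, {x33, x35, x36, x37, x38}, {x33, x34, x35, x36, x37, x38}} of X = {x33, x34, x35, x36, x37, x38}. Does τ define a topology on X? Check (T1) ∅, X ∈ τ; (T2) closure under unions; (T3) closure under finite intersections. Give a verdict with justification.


τ IS a topology on X.

Axiom (T1): ∅ ∈ τ? Yes; X ∈ τ? Yes.
Axiom (T2/T3): check pairwise unions and intersections of members of τ.
All pairwise intersections and unions checked — each lies in τ. Therefore τ satisfies (T1), (T2), (T3): it IS a topology on X.


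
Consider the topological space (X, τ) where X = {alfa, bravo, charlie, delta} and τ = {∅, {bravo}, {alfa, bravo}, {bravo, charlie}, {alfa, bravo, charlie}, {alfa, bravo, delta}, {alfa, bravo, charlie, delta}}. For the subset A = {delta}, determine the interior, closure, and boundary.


int(A) = ∅, cl(A) = {delta}, ∂A = {delta}.

Closed sets in (X, τ) are complements of opens:
  closed(X, τ) = {∅, {charlie}, {delta}, {alfa, delta}, {charlie, delta}, {alfa, charlie, delta}, {alfa, bravo, charlie, delta}}.
int(A) = ⋃ {U ∈ τ : U ⊆ A}. Opens contained in A: ∅.
Taking the union of these: int(A) = ∅.
cl(A) = ⋂ {C closed : A ⊆ C}. Closed sets containing A: {delta}, {alfa, delta}, {charlie, delta}, {alfa, charlie, delta}, {alfa, bravo, charlie, delta}.
Intersecting these: cl(A) = {delta}.
∂A = cl(A) ∖ int(A) = {delta} ∖ ∅ = {delta}.


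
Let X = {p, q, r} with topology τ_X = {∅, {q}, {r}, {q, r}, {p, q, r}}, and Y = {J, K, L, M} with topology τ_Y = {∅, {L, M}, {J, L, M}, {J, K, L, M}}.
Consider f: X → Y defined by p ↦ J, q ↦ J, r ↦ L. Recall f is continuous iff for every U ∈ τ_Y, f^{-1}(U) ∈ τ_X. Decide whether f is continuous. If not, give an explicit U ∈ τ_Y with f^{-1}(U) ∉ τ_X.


f IS continuous.

Compute f^{-1}(U) for each U ∈ τ_Y:
  U = ∅: f^{-1}(U) = ∅ ∈ τ_X ✓.
  U = {L, M}: f^{-1}(U) = {r} ∈ τ_X ✓.
  U = {J, L, M}: f^{-1}(U) = {p, q, r} ∈ τ_X ✓.
  U = {J, K, L, M}: f^{-1}(U) = {p, q, r} ∈ τ_X ✓.
Every preimage lies in τ_X, so f IS continuous.


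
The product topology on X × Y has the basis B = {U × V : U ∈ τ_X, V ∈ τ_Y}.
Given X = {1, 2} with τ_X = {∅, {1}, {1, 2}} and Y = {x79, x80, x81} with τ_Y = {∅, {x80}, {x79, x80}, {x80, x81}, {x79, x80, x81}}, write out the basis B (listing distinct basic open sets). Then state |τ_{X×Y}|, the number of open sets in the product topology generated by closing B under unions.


Basis B = {∅ × ∅, {1} × {x80}, {1} × {x79, x80}, {1} × {x80, x81}, {1, 2} × {x80}, {1} × {x79, x80, x81}, {1, 2} × {x79, x80}, {1, 2} × {x80, x81}, {1, 2} × {x79, x80, x81}}; |τ_{X×Y}| = 14.

Enumerate products U × V with U ∈ τ_X, V ∈ τ_Y (deduplicated):
  ∅ × ∅ = {} (∅)
  {1} × {x80} = {(1,x80)}
  {1} × {x79, x80} = {(1,x79), (1,x80)}
  {1} × {x80, x81} = {(1,x80), (1,x81)}
  {1, 2} × {x80} = {(1,x80), (2,x80)}
  {1} × {x79, x80, x81} = {(1,x79), (1,x80), (1,x81)}
  {1, 2} × {x79, x80} = {(1,x79), (1,x80), (2,x79), (2,x80)}
  {1, 2} × {x80, x81} = {(1,x80), (1,x81), (2,x80), (2,x81)}
  {1, 2} × {x79, x80, x81} = {(1,x79), (1,x80), (1,x81), (2,x79), (2,x80), (2,x81)}
These 9 distinct sets form the basis B.
Close under arbitrary unions to get τ_{X×Y}; counting gives |τ_{X×Y}| = 14.


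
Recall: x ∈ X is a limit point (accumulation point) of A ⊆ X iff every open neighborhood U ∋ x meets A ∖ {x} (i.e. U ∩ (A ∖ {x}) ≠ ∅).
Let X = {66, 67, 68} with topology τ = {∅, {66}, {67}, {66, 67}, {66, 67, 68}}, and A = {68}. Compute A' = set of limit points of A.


A' = ∅

For each x ∈ X, list the open sets U ∈ τ with x ∈ U, then check whether U ∩ (A ∖ {x}) ≠ ∅ for every such U.
  x = 66: open {66} ∋ x has {66} ∩ (A ∖ {66}) = ∅, so x is NOT a limit point.
  x = 67: open {67} ∋ x has {67} ∩ (A ∖ {67}) = ∅, so x is NOT a limit point.
  x = 68: open {66, 67, 68} ∋ x has {66, 67, 68} ∩ (A ∖ {68}) = ∅, so x is NOT a limit point.
Collecting: A' = ∅.


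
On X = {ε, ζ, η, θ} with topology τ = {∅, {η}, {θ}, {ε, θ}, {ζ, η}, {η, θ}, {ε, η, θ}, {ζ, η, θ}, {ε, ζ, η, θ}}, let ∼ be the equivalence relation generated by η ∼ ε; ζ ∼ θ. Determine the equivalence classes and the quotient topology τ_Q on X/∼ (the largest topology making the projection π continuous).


X/∼ = {[ε=η], [ζ=θ]}; |τ_Q| = 2.

Equivalence classes: [ε=η], [ζ=θ].
Quotient map π: X → X/∼ sends ε ↦ [ε=η], ζ ↦ [ζ=θ], η ↦ [ε=η], θ ↦ [ζ=θ].
For each subset V ⊆ X/∼, compute π^{-1}(V) ⊆ X and check whether π^{-1}(V) ∈ τ. V is open in τ_Q iff π^{-1}(V) ∈ τ.
  V = {}: π^{-1}(V) = ∅ ∈ τ ✓.
  V = {[ε=η]}: π^{-1}(V) = {ε, η} ∉ τ ✗.
  V = {[ζ=θ]}: π^{-1}(V) = {ζ, θ} ∉ τ ✗.
  V = {[ε=η], [ζ=θ]}: π^{-1}(V) = {ε, ζ, η, θ} ∈ τ ✓.
Open sets in the quotient: τ_Q = {{}, {[ε=η], [ζ=θ]}} (2 elements).


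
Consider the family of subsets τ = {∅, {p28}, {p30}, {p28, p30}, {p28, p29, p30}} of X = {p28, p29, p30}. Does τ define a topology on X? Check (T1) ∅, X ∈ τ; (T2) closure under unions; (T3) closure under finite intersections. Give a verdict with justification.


τ IS a topology on X.

Axiom (T1): ∅ ∈ τ? Yes; X ∈ τ? Yes.
Axiom (T2/T3): check pairwise unions and intersections of members of τ.
All pairwise intersections and unions checked — each lies in τ. Therefore τ satisfies (T1), (T2), (T3): it IS a topology on X.


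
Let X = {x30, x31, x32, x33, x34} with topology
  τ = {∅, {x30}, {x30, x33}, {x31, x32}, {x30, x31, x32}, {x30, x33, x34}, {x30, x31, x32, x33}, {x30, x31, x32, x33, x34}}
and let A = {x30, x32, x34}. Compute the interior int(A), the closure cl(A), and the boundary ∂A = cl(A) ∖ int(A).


int(A) = {x30}, cl(A) = {x30, x31, x32, x33, x34}, ∂A = {x31, x32, x33, x34}.

Closed sets in (X, τ) are complements of opens:
  closed(X, τ) = {∅, {x34}, {x31, x32}, {x33, x34}, {x30, x33, x34}, {x31, x32, x34}, {x31, x32, x33, x34}, {x30, x31, x32, x33, x34}}.
int(A) = ⋃ {U ∈ τ : U ⊆ A}. Opens contained in A: ∅, {x30}.
Taking the union of these: int(A) = {x30}.
cl(A) = ⋂ {C closed : A ⊆ C}. Closed sets containing A: {x30, x31, x32, x33, x34}.
Intersecting these: cl(A) = {x30, x31, x32, x33, x34}.
∂A = cl(A) ∖ int(A) = {x30, x31, x32, x33, x34} ∖ {x30} = {x31, x32, x33, x34}.


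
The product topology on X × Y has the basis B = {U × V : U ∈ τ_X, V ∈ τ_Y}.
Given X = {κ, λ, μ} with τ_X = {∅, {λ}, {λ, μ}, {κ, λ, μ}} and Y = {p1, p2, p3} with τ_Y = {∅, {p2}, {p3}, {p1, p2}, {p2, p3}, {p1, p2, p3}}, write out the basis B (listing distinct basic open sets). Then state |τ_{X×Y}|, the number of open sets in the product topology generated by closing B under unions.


Basis B = {∅ × ∅, {λ} × {p2}, {λ} × {p3}, {λ} × {p1, p2}, {λ} × {p2, p3}, {λ, μ} × {p2}, {λ, μ} × {p3}, {κ, λ, μ} × {p2}, {κ, λ, μ} × {p3}, {λ} × {p1, p2, p3}, {λ, μ} × {p1, p2}, {λ, μ} × {p2, p3}, {κ, λ, μ} × {p1, p2}, {κ, λ, μ} × {p2, p3}, {λ, μ} × {p1, p2, p3}, {κ, λ, μ} × {p1, p2, p3}}; |τ_{X×Y}| = 40.

Enumerate products U × V with U ∈ τ_X, V ∈ τ_Y (deduplicated):
  ∅ × ∅ = {} (∅)
  {λ} × {p2} = {(λ,p2)}
  {λ} × {p3} = {(λ,p3)}
  {λ} × {p1, p2} = {(λ,p1), (λ,p2)}
  {λ} × {p2, p3} = {(λ,p2), (λ,p3)}
  {λ, μ} × {p2} = {(λ,p2), (μ,p2)}
  {λ, μ} × {p3} = {(λ,p3), (μ,p3)}
  {κ, λ, μ} × {p2} = {(κ,p2), (λ,p2), (μ,p2)}
  {κ, λ, μ} × {p3} = {(κ,p3), (λ,p3), (μ,p3)}
  {λ} × {p1, p2, p3} = {(λ,p1), (λ,p2), (λ,p3)}
  {λ, μ} × {p1, p2} = {(λ,p1), (λ,p2), (μ,p1), (μ,p2)}
  {λ, μ} × {p2, p3} = {(λ,p2), (λ,p3), (μ,p2), (μ,p3)}
  {κ, λ, μ} × {p1, p2} = {(κ,p1), (κ,p2), (λ,p1), (λ,p2), (μ,p1), (μ,p2)}
  {κ, λ, μ} × {p2, p3} = {(κ,p2), (κ,p3), (λ,p2), (λ,p3), (μ,p2), (μ,p3)}
  {λ, μ} × {p1, p2, p3} = {(λ,p1), (λ,p2), (λ,p3), (μ,p1), (μ,p2), (μ,p3)}
  {κ, λ, μ} × {p1, p2, p3} = {(κ,p1), (κ,p2), (κ,p3), (λ,p1), (λ,p2), (λ,p3), (μ,p1), (μ,p2), (μ,p3)}
These 16 distinct sets form the basis B.
Close under arbitrary unions to get τ_{X×Y}; counting gives |τ_{X×Y}| = 40.


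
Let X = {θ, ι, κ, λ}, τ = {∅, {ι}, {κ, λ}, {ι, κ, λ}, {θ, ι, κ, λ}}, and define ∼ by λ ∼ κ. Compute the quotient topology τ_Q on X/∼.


X/∼ = {[θ], [ι], [κ=λ]}; |τ_Q| = 5.

Equivalence classes: [θ], [ι], [κ=λ].
Quotient map π: X → X/∼ sends θ ↦ [θ], ι ↦ [ι], κ ↦ [κ=λ], λ ↦ [κ=λ].
For each subset V ⊆ X/∼, compute π^{-1}(V) ⊆ X and check whether π^{-1}(V) ∈ τ. V is open in τ_Q iff π^{-1}(V) ∈ τ.
  V = {}: π^{-1}(V) = ∅ ∈ τ ✓.
  V = {[θ]}: π^{-1}(V) = {θ} ∉ τ ✗.
  V = {[ι]}: π^{-1}(V) = {ι} ∈ τ ✓.
  V = {[θ], [ι]}: π^{-1}(V) = {θ, ι} ∉ τ ✗.
  V = {[κ=λ]}: π^{-1}(V) = {κ, λ} ∈ τ ✓.
  V = {[θ], [κ=λ]}: π^{-1}(V) = {θ, κ, λ} ∉ τ ✗.
  V = {[ι], [κ=λ]}: π^{-1}(V) = {ι, κ, λ} ∈ τ ✓.
  V = {[θ], [ι], [κ=λ]}: π^{-1}(V) = {θ, ι, κ, λ} ∈ τ ✓.
Open sets in the quotient: τ_Q = {{}, {[ι]}, {[κ=λ]}, {[ι], [κ=λ]}, {[θ], [ι], [κ=λ]}} (5 elements).


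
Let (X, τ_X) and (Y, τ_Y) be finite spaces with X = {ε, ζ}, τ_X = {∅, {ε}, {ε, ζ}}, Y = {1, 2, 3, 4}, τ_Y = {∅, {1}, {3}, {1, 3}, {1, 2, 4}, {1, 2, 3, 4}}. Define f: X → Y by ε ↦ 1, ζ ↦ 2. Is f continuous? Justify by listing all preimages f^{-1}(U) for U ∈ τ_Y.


f IS continuous.

Compute f^{-1}(U) for each U ∈ τ_Y:
  U = ∅: f^{-1}(U) = ∅ ∈ τ_X ✓.
  U = {1}: f^{-1}(U) = {ε} ∈ τ_X ✓.
  U = {3}: f^{-1}(U) = ∅ ∈ τ_X ✓.
  U = {1, 3}: f^{-1}(U) = {ε} ∈ τ_X ✓.
  U = {1, 2, 4}: f^{-1}(U) = {ε, ζ} ∈ τ_X ✓.
  U = {1, 2, 3, 4}: f^{-1}(U) = {ε, ζ} ∈ τ_X ✓.
Every preimage lies in τ_X, so f IS continuous.


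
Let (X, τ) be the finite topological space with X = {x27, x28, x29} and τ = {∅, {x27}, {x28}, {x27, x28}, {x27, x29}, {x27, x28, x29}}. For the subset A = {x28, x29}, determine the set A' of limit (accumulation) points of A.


A' = ∅

For each x ∈ X, list the open sets U ∈ τ with x ∈ U, then check whether U ∩ (A ∖ {x}) ≠ ∅ for every such U.
  x = x27: open {x27} ∋ x has {x27} ∩ (A ∖ {x27}) = ∅, so x is NOT a limit point.
  x = x28: open {x28} ∋ x has {x28} ∩ (A ∖ {x28}) = ∅, so x is NOT a limit point.
  x = x29: open {x27, x29} ∋ x has {x27, x29} ∩ (A ∖ {x29}) = ∅, so x is NOT a limit point.
Collecting: A' = ∅.


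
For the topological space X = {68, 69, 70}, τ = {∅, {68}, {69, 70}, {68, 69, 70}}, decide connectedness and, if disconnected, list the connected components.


(X, τ) is disconnected; components = [{68}, {69, 70}].

Find clopen sets (U ∈ τ with X ∖ U ∈ τ):
  U = ∅, X ∖ U = {68, 69, 70} — both open, so U is clopen.
  U = {68}, X ∖ U = {69, 70} — both open, so U is clopen.
  U = {69, 70}, X ∖ U = {68} — both open, so U is clopen.
  U = {68, 69, 70}, X ∖ U = ∅ — both open, so U is clopen.
Nontrivial clopen(s) exist: e.g. {69, 70}. So (X, τ) is disconnected.
Compute connected components by grouping points that agree on all clopens:
  component: {68}
  component: {69, 70}


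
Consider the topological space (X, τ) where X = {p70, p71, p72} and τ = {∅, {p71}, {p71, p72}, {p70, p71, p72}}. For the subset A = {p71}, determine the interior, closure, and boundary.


int(A) = {p71}, cl(A) = {p70, p71, p72}, ∂A = {p70, p72}.

Closed sets in (X, τ) are complements of opens:
  closed(X, τ) = {∅, {p70}, {p70, p72}, {p70, p71, p72}}.
int(A) = ⋃ {U ∈ τ : U ⊆ A}. Opens contained in A: ∅, {p71}.
Taking the union of these: int(A) = {p71}.
cl(A) = ⋂ {C closed : A ⊆ C}. Closed sets containing A: {p70, p71, p72}.
Intersecting these: cl(A) = {p70, p71, p72}.
∂A = cl(A) ∖ int(A) = {p70, p71, p72} ∖ {p71} = {p70, p72}.


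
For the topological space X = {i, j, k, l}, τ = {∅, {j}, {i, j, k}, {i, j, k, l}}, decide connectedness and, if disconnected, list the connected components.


(X, τ) is connected.

Find clopen sets (U ∈ τ with X ∖ U ∈ τ):
  U = ∅, X ∖ U = {i, j, k, l} — both open, so U is clopen.
  U = {i, j, k, l}, X ∖ U = ∅ — both open, so U is clopen.
Only trivial clopens (∅ and X) exist, so (X, τ) is connected.
Compute connected components by grouping points that agree on all clopens:
  component: {i, j, k, l}


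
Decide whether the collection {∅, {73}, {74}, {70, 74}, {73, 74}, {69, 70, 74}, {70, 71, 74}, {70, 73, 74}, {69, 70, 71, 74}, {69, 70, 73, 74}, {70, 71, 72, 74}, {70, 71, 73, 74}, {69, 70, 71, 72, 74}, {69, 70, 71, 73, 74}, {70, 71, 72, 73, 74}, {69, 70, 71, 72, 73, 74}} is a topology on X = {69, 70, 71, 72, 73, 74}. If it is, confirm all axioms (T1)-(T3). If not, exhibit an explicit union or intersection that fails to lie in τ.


τ IS a topology on X.

Axiom (T1): ∅ ∈ τ? Yes; X ∈ τ? Yes.
Axiom (T2/T3): check pairwise unions and intersections of members of τ.
All pairwise intersections and unions checked — each lies in τ. Therefore τ satisfies (T1), (T2), (T3): it IS a topology on X.


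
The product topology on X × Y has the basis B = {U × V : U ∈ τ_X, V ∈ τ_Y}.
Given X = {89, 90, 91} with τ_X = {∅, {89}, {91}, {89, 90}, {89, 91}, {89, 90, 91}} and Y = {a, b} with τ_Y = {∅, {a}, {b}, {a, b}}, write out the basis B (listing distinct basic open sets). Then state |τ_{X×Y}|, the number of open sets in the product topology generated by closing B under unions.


Basis B = {∅ × ∅, {89} × {a}, {89} × {b}, {91} × {a}, {91} × {b}, {89} × {a, b}, {89, 90} × {a}, {89, 91} × {a}, {89, 90} × {b}, {89, 91} × {b}, {91} × {a, b}, {89, 90, 91} × {a}, {89, 90, 91} × {b}, {89, 90} × {a, b}, {89, 91} × {a, b}, {89, 90, 91} × {a, b}}; |τ_{X×Y}| = 36.

Enumerate products U × V with U ∈ τ_X, V ∈ τ_Y (deduplicated):
  ∅ × ∅ = {} (∅)
  {89} × {a} = {(89,a)}
  {89} × {b} = {(89,b)}
  {91} × {a} = {(91,a)}
  {91} × {b} = {(91,b)}
  {89} × {a, b} = {(89,a), (89,b)}
  {89, 90} × {a} = {(89,a), (90,a)}
  {89, 91} × {a} = {(89,a), (91,a)}
  {89, 90} × {b} = {(89,b), (90,b)}
  {89, 91} × {b} = {(89,b), (91,b)}
  {91} × {a, b} = {(91,a), (91,b)}
  {89, 90, 91} × {a} = {(89,a), (90,a), (91,a)}
  {89, 90, 91} × {b} = {(89,b), (90,b), (91,b)}
  {89, 90} × {a, b} = {(89,a), (89,b), (90,a), (90,b)}
  {89, 91} × {a, b} = {(89,a), (89,b), (91,a), (91,b)}
  {89, 90, 91} × {a, b} = {(89,a), (89,b), (90,a), (90,b), (91,a), (91,b)}
These 16 distinct sets form the basis B.
Close under arbitrary unions to get τ_{X×Y}; counting gives |τ_{X×Y}| = 36.


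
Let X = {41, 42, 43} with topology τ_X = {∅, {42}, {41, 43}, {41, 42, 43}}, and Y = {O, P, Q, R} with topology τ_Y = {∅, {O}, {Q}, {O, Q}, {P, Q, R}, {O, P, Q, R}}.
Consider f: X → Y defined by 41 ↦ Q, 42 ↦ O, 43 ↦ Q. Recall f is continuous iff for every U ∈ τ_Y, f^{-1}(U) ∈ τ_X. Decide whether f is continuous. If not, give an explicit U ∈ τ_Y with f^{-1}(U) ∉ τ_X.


f IS continuous.

Compute f^{-1}(U) for each U ∈ τ_Y:
  U = ∅: f^{-1}(U) = ∅ ∈ τ_X ✓.
  U = {O}: f^{-1}(U) = {42} ∈ τ_X ✓.
  U = {Q}: f^{-1}(U) = {41, 43} ∈ τ_X ✓.
  U = {O, Q}: f^{-1}(U) = {41, 42, 43} ∈ τ_X ✓.
  U = {P, Q, R}: f^{-1}(U) = {41, 43} ∈ τ_X ✓.
  U = {O, P, Q, R}: f^{-1}(U) = {41, 42, 43} ∈ τ_X ✓.
Every preimage lies in τ_X, so f IS continuous.


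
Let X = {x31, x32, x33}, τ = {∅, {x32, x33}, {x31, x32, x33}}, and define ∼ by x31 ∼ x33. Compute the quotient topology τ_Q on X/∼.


X/∼ = {[x31=x33], [x32]}; |τ_Q| = 2.

Equivalence classes: [x31=x33], [x32].
Quotient map π: X → X/∼ sends x31 ↦ [x31=x33], x32 ↦ [x32], x33 ↦ [x31=x33].
For each subset V ⊆ X/∼, compute π^{-1}(V) ⊆ X and check whether π^{-1}(V) ∈ τ. V is open in τ_Q iff π^{-1}(V) ∈ τ.
  V = {}: π^{-1}(V) = ∅ ∈ τ ✓.
  V = {[x31=x33]}: π^{-1}(V) = {x31, x33} ∉ τ ✗.
  V = {[x32]}: π^{-1}(V) = {x32} ∉ τ ✗.
  V = {[x31=x33], [x32]}: π^{-1}(V) = {x31, x32, x33} ∈ τ ✓.
Open sets in the quotient: τ_Q = {{}, {[x31=x33], [x32]}} (2 elements).


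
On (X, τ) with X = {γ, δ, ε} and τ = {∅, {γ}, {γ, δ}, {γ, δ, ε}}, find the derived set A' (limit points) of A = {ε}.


A' = ∅

For each x ∈ X, list the open sets U ∈ τ with x ∈ U, then check whether U ∩ (A ∖ {x}) ≠ ∅ for every such U.
  x = γ: open {γ} ∋ x has {γ} ∩ (A ∖ {γ}) = ∅, so x is NOT a limit point.
  x = δ: open {γ, δ} ∋ x has {γ, δ} ∩ (A ∖ {δ}) = ∅, so x is NOT a limit point.
  x = ε: open {γ, δ, ε} ∋ x has {γ, δ, ε} ∩ (A ∖ {ε}) = ∅, so x is NOT a limit point.
Collecting: A' = ∅.


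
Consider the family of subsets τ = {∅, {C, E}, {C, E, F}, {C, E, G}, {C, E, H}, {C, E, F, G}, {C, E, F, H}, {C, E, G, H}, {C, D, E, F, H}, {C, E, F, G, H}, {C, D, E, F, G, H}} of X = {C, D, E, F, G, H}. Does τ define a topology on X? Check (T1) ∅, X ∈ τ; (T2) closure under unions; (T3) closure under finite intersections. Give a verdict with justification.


τ IS a topology on X.

Axiom (T1): ∅ ∈ τ? Yes; X ∈ τ? Yes.
Axiom (T2/T3): check pairwise unions and intersections of members of τ.
All pairwise intersections and unions checked — each lies in τ. Therefore τ satisfies (T1), (T2), (T3): it IS a topology on X.


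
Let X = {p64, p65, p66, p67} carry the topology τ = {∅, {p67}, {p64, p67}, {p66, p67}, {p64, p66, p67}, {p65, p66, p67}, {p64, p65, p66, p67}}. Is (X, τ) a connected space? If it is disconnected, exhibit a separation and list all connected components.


(X, τ) is connected.

Find clopen sets (U ∈ τ with X ∖ U ∈ τ):
  U = ∅, X ∖ U = {p64, p65, p66, p67} — both open, so U is clopen.
  U = {p64, p65, p66, p67}, X ∖ U = ∅ — both open, so U is clopen.
Only trivial clopens (∅ and X) exist, so (X, τ) is connected.
Compute connected components by grouping points that agree on all clopens:
  component: {p64, p65, p66, p67}


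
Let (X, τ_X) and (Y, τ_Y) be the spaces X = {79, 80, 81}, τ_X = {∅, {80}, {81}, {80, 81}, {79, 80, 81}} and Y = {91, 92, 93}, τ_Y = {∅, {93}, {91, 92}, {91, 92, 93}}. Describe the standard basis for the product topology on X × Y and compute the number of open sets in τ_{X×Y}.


Basis B = {∅ × ∅, {80} × {93}, {81} × {93}, {80} × {91, 92}, {80, 81} × {93}, {81} × {91, 92}, {79, 80, 81} × {93}, {80} × {91, 92, 93}, {81} × {91, 92, 93}, {80, 81} × {91, 92}, {79, 80, 81} × {91, 92}, {80, 81} × {91, 92, 93}, {79, 80, 81} × {91, 92, 93}}; |τ_{X×Y}| = 25.

Enumerate products U × V with U ∈ τ_X, V ∈ τ_Y (deduplicated):
  ∅ × ∅ = {} (∅)
  {80} × {93} = {(80,93)}
  {81} × {93} = {(81,93)}
  {80} × {91, 92} = {(80,91), (80,92)}
  {80, 81} × {93} = {(80,93), (81,93)}
  {81} × {91, 92} = {(81,91), (81,92)}
  {79, 80, 81} × {93} = {(79,93), (80,93), (81,93)}
  {80} × {91, 92, 93} = {(80,91), (80,92), (80,93)}
  {81} × {91, 92, 93} = {(81,91), (81,92), (81,93)}
  {80, 81} × {91, 92} = {(80,91), (80,92), (81,91), (81,92)}
  {79, 80, 81} × {91, 92} = {(79,91), (79,92), (80,91), (80,92), (81,91), (81,92)}
  {80, 81} × {91, 92, 93} = {(80,91), (80,92), (80,93), (81,91), (81,92), (81,93)}
  {79, 80, 81} × {91, 92, 93} = {(79,91), (79,92), (79,93), (80,91), (80,92), (80,93), (81,91), (81,92), (81,93)}
These 13 distinct sets form the basis B.
Close under arbitrary unions to get τ_{X×Y}; counting gives |τ_{X×Y}| = 25.


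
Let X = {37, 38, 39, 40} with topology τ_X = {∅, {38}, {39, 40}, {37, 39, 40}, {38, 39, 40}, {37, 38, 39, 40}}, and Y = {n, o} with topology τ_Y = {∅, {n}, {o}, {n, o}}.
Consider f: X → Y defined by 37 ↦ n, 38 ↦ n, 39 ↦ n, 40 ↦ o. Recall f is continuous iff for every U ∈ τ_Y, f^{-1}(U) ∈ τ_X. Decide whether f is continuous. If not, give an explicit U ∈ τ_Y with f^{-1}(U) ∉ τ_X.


f is NOT continuous.

Compute f^{-1}(U) for each U ∈ τ_Y:
  U = ∅: f^{-1}(U) = ∅ ∈ τ_X ✓.
  U = {n}: f^{-1}(U) = {37, 38, 39} ∉ τ_X ✗.
  U = {o}: f^{-1}(U) = {40} ∉ τ_X ✗.
  U = {n, o}: f^{-1}(U) = {37, 38, 39, 40} ∈ τ_X ✓.
Found U = {n} with f^{-1}(U) = {37, 38, 39} not in τ_X. Therefore f is NOT continuous.


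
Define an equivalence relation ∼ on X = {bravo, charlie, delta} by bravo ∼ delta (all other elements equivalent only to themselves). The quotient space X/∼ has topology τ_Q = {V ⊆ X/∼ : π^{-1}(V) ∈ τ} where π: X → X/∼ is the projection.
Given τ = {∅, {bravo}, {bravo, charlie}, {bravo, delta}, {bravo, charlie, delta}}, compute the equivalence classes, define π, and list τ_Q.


X/∼ = {[bravo=delta], [charlie]}; |τ_Q| = 3.

Equivalence classes: [bravo=delta], [charlie].
Quotient map π: X → X/∼ sends bravo ↦ [bravo=delta], charlie ↦ [charlie], delta ↦ [bravo=delta].
For each subset V ⊆ X/∼, compute π^{-1}(V) ⊆ X and check whether π^{-1}(V) ∈ τ. V is open in τ_Q iff π^{-1}(V) ∈ τ.
  V = {}: π^{-1}(V) = ∅ ∈ τ ✓.
  V = {[bravo=delta]}: π^{-1}(V) = {bravo, delta} ∈ τ ✓.
  V = {[charlie]}: π^{-1}(V) = {charlie} ∉ τ ✗.
  V = {[bravo=delta], [charlie]}: π^{-1}(V) = {bravo, charlie, delta} ∈ τ ✓.
Open sets in the quotient: τ_Q = {{}, {[bravo=delta]}, {[bravo=delta], [charlie]}} (3 elements).


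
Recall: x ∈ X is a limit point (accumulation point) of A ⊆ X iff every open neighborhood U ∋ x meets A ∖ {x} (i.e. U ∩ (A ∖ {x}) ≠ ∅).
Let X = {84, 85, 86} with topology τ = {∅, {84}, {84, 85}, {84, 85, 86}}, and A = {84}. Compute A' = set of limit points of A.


A' = {85, 86}

For each x ∈ X, list the open sets U ∈ τ with x ∈ U, then check whether U ∩ (A ∖ {x}) ≠ ∅ for every such U.
  x = 84: open {84} ∋ x has {84} ∩ (A ∖ {84}) = ∅, so x is NOT a limit point.
  x = 85: opens ∋ x are {84, 85}, {84, 85, 86}; each meets A ∖ {85}, so x IS a limit point.
  x = 86: opens ∋ x are {84, 85, 86}; each meets A ∖ {86}, so x IS a limit point.
Collecting: A' = {85, 86}.


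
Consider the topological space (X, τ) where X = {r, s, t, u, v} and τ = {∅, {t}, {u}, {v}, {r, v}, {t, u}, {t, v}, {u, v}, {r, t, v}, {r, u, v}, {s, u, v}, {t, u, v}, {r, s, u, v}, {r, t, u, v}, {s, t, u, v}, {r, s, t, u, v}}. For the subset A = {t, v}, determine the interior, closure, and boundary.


int(A) = {t, v}, cl(A) = {r, s, t, v}, ∂A = {r, s}.

Closed sets in (X, τ) are complements of opens:
  closed(X, τ) = {∅, {r}, {s}, {t}, {r, s}, {r, t}, {s, t}, {s, u}, {r, s, t}, {r, s, u}, {r, s, v}, {s, t, u}, {r, s, t, u}, {r, s, t, v}, {r, s, u, v}, {r, s, t, u, v}}.
int(A) = ⋃ {U ∈ τ : U ⊆ A}. Opens contained in A: ∅, {t}, {v}, {t, v}.
Taking the union of these: int(A) = {t, v}.
cl(A) = ⋂ {C closed : A ⊆ C}. Closed sets containing A: {r, s, t, v}, {r, s, t, u, v}.
Intersecting these: cl(A) = {r, s, t, v}.
∂A = cl(A) ∖ int(A) = {r, s, t, v} ∖ {t, v} = {r, s}.


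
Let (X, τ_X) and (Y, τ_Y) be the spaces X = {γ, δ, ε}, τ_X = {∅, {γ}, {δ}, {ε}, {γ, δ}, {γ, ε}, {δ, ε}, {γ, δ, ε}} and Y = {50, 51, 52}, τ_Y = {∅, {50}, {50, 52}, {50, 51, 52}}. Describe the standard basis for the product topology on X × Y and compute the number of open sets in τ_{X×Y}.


Basis B = {∅ × ∅, {γ} × {50}, {δ} × {50}, {ε} × {50}, {γ} × {50, 52}, {γ, δ} × {50}, {γ, ε} × {50}, {δ} × {50, 52}, {δ, ε} × {50}, {ε} × {50, 52}, {γ} × {50, 51, 52}, {γ, δ, ε} × {50}, {δ} × {50, 51, 52}, {ε} × {50, 51, 52}, {γ, δ} × {50, 52}, {γ, ε} × {50, 52}, {δ, ε} × {50, 52}, {γ, δ} × {50, 51, 52}, {γ, ε} × {50, 51, 52}, {γ, δ, ε} × {50, 52}, {δ, ε} × {50, 51, 52}, {γ, δ, ε} × {50, 51, 52}}; |τ_{X×Y}| = 64.

Enumerate products U × V with U ∈ τ_X, V ∈ τ_Y (deduplicated):
  ∅ × ∅ = {} (∅)
  {γ} × {50} = {(γ,50)}
  {δ} × {50} = {(δ,50)}
  {ε} × {50} = {(ε,50)}
  {γ} × {50, 52} = {(γ,50), (γ,52)}
  {γ, δ} × {50} = {(γ,50), (δ,50)}
  {γ, ε} × {50} = {(γ,50), (ε,50)}
  {δ} × {50, 52} = {(δ,50), (δ,52)}
  {δ, ε} × {50} = {(δ,50), (ε,50)}
  {ε} × {50, 52} = {(ε,50), (ε,52)}
  {γ} × {50, 51, 52} = {(γ,50), (γ,51), (γ,52)}
  {γ, δ, ε} × {50} = {(γ,50), (δ,50), (ε,50)}
  {δ} × {50, 51, 52} = {(δ,50), (δ,51), (δ,52)}
  {ε} × {50, 51, 52} = {(ε,50), (ε,51), (ε,52)}
  {γ, δ} × {50, 52} = {(γ,50), (γ,52), (δ,50), (δ,52)}
  {γ, ε} × {50, 52} = {(γ,50), (γ,52), (ε,50), (ε,52)}
  {δ, ε} × {50, 52} = {(δ,50), (δ,52), (ε,50), (ε,52)}
  {γ, δ} × {50, 51, 52} = {(γ,50), (γ,51), (γ,52), (δ,50), (δ,51), (δ,52)}
  {γ, ε} × {50, 51, 52} = {(γ,50), (γ,51), (γ,52), (ε,50), (ε,51), (ε,52)}
  {γ, δ, ε} × {50, 52} = {(γ,50), (γ,52), (δ,50), (δ,52), (ε,50), (ε,52)}
  {δ, ε} × {50, 51, 52} = {(δ,50), (δ,51), (δ,52), (ε,50), (ε,51), (ε,52)}
  {γ, δ, ε} × {50, 51, 52} = {(γ,50), (γ,51), (γ,52), (δ,50), (δ,51), (δ,52), (ε,50), (ε,51), (ε,52)}
These 22 distinct sets form the basis B.
Close under arbitrary unions to get τ_{X×Y}; counting gives |τ_{X×Y}| = 64.


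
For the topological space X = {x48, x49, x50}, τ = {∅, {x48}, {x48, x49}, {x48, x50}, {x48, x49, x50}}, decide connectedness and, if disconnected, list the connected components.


(X, τ) is connected.

Find clopen sets (U ∈ τ with X ∖ U ∈ τ):
  U = ∅, X ∖ U = {x48, x49, x50} — both open, so U is clopen.
  U = {x48, x49, x50}, X ∖ U = ∅ — both open, so U is clopen.
Only trivial clopens (∅ and X) exist, so (X, τ) is connected.
Compute connected components by grouping points that agree on all clopens:
  component: {x48, x49, x50}


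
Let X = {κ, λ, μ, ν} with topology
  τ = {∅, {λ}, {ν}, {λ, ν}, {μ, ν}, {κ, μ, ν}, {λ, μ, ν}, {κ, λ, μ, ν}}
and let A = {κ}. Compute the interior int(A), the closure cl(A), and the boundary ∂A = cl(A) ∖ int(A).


int(A) = ∅, cl(A) = {κ}, ∂A = {κ}.

Closed sets in (X, τ) are complements of opens:
  closed(X, τ) = {∅, {κ}, {λ}, {κ, λ}, {κ, μ}, {κ, λ, μ}, {κ, μ, ν}, {κ, λ, μ, ν}}.
int(A) = ⋃ {U ∈ τ : U ⊆ A}. Opens contained in A: ∅.
Taking the union of these: int(A) = ∅.
cl(A) = ⋂ {C closed : A ⊆ C}. Closed sets containing A: {κ}, {κ, λ}, {κ, μ}, {κ, λ, μ}, {κ, μ, ν}, {κ, λ, μ, ν}.
Intersecting these: cl(A) = {κ}.
∂A = cl(A) ∖ int(A) = {κ} ∖ ∅ = {κ}.
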